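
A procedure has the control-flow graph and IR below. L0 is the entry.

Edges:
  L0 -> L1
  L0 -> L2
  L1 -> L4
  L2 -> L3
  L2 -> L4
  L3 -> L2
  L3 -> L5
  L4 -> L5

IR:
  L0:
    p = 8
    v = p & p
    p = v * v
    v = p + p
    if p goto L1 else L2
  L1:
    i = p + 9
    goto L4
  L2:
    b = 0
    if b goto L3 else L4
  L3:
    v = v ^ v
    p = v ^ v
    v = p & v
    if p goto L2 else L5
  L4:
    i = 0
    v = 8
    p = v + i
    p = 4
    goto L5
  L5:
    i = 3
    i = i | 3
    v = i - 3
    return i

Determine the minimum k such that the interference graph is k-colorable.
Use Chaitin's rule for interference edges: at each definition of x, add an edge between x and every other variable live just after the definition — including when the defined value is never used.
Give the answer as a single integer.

Answer: 2

Analysis:
def/use:
  L0: def={p,v} ue=∅
  L1: def={i} ue={p}
  L2: def={b} ue=∅
  L3: def={p,v} ue={v}
  L4: def={i,p,v} ue=∅
  L5: def={i,v} ue=∅

Backward fixpoint:
  L0: in=∅ out={p,v}
  L1: in={p} out=∅
  L2: in={v} out={v}
  L3: in={v} out={v}
  L4: in=∅ out=∅
  L5: in=∅ out=∅

Interfere edges:
  b: {v}
  i: {v}
  p: {v}
  v: {b,i,p}

Chromatic number:
  lower bound: {b,v} mutually conflict ⇒ χ ≥ 2
  assign b→r1 i→r1 p→r1 v→r0 — no edge inside a register ⇒ χ ≤ 2
  χ = 2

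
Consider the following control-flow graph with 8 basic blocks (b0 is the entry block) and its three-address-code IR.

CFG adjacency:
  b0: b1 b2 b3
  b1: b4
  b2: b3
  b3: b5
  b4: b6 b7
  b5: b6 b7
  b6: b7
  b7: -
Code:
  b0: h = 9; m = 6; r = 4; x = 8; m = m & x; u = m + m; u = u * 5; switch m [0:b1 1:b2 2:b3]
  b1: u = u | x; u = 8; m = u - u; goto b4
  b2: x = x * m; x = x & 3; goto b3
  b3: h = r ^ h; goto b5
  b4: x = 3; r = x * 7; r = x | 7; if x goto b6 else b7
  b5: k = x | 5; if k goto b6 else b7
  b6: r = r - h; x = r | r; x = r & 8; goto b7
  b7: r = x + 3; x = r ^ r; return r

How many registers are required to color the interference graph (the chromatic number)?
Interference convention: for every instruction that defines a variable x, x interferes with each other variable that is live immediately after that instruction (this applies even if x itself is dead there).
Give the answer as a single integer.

Answer: 5

Derivation:
Block summaries:
  b0: def={h,m,r,u,x} ue=∅
  b1: def={m,u} ue={u,x}
  b2: def={x} ue={m,x}
  b3: def={h} ue={h,r}
  b4: def={r,x} ue=∅
  b5: def={k} ue={x}
  b6: def={r,x} ue={h,r}
  b7: def={r,x} ue={x}

Liveness:
  live b0: ∅→{h,m,r,u,x}
  live b1: {h,u,x}→{h}
  live b2: {h,m,r,x}→{h,r,x}
  live b3: {h,r,x}→{h,r,x}
  live b4: {h}→{h,r,x}
  live b5: {h,r,x}→{h,r,x}
  live b6: {h,r}→{x}
  live b7: {x}→∅

Interfere edges:
  h: {k,m,r,u,x}
  k: {h,r,x}
  m: {h,r,u,x}
  r: {h,k,m,u,x}
  u: {h,m,r,x}
  x: {h,k,m,r,u}

Registers:
  lower bound: {h,m,r,u,x} mutually conflict ⇒ χ ≥ 5
  5-colouring: c0={h}  c1={r}  c2={x}  c3={k,m}  c4={u}
  χ = 5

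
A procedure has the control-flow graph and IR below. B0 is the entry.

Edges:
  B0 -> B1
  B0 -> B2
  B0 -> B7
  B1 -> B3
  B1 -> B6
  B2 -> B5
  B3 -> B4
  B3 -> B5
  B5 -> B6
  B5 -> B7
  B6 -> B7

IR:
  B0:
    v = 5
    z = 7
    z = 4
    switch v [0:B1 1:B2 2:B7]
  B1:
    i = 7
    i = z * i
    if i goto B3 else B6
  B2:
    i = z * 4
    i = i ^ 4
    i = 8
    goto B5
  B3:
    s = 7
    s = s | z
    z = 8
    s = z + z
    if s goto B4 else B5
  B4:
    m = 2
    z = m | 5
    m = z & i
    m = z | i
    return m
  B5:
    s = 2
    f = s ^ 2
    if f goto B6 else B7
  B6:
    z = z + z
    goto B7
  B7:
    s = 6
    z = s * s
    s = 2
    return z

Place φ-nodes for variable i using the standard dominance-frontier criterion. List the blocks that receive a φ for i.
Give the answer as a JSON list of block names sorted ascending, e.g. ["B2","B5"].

idom tree: B1←B0 B2←B0 B3←B1 B4←B3 B5←B0 B6←B0 B7←B0
Join-block Dom:
  B5: preds {B2,B3}: {B0,B2} ∩ {B0,B1,B3} = {B0}; idom=B0
  B6: preds {B1,B5}: {B0,B1} ∩ {B0,B5} = {B0}; idom=B0
  B7: preds {B0,B5,B6}: {B0} ∩ {B0,B5} ∩ {B0,B6} = {B0}; idom=B0

DF walk-up:
  join B5 pred B2: B2 stop@B0
  join B5 pred B3: B3→B1 stop@B0
  join B6 pred B1: B1 stop@B0
  join B6 pred B5: B5 stop@B0
  join B7 pred B0: · stop@B0
  join B7 pred B5: B5 stop@B0
  join B7 pred B6: B6 stop@B0
  B0: DF=∅
  B1: DF={B5,B6}
  B2: DF={B5}
  B3: DF={B5}
  B4: DF=∅
  B5: DF={B6,B7}
  B6: DF={B7}
  B7: DF=∅

φ for i: defs {B1,B2}
  DF⁺ = {B5,B6,B7}

Answer: ["B5", "B6", "B7"]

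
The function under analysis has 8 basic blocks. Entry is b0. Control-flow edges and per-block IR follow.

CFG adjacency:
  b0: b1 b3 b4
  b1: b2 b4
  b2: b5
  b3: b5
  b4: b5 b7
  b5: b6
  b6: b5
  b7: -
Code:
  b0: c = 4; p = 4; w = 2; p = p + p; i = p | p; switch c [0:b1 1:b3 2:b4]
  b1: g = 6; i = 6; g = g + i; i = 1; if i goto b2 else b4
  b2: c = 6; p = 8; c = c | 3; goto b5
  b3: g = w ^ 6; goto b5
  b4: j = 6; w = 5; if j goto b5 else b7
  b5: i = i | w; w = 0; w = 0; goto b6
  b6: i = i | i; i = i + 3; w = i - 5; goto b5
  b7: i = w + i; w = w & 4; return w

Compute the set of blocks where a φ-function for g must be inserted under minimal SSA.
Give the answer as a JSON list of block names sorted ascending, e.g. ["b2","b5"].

Answer: ["b4", "b5"]

Working:
idom tree: b1←b0 b2←b1 b3←b0 b4←b0 b5←b0 b6←b5 b7←b4
Join-block Dom:
  b4: preds {b0,b1}: {b0} ∩ {b0,b1} = {b0}; idom=b0
  b5: preds {b2,b3,b4,b6}: {b0,b1,b2} ∩ {b0,b3} ∩ {b0,b4} ∩ {b0,b5,b6} = {b0}; idom=b0

Frontier:
  join b4 pred b0: · stop@b0
  join b4 pred b1: b1 stop@b0
  join b5 pred b2: b2→b1 stop@b0
  join b5 pred b3: b3 stop@b0
  join b5 pred b4: b4 stop@b0
  join b5 pred b6: b6→b5 stop@b0
  DF(b0)=∅
  DF(b1)={b4,b5}
  DF(b2)={b5}
  DF(b3)={b5}
  DF(b4)={b5}
  DF(b5)={b5}
  DF(b6)={b5}
  DF(b7)=∅

φ for g: defs {b1,b3}
  DF⁺ = {b4,b5}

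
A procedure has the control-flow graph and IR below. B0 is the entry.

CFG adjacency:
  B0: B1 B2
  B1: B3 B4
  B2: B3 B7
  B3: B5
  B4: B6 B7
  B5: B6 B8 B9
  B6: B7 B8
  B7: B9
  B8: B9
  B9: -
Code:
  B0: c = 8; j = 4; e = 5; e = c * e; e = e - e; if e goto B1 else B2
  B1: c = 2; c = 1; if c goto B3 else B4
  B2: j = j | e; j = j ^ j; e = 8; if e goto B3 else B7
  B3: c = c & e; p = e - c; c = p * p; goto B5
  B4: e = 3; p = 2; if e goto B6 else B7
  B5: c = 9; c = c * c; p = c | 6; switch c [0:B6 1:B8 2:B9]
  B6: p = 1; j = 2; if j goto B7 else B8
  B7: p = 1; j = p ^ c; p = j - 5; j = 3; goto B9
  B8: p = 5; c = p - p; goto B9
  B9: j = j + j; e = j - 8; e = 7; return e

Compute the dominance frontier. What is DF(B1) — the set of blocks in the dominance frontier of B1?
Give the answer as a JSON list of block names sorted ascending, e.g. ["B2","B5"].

idom tree: B1←B0 B2←B0 B3←B0 B4←B1 B5←B3 B6←B0 B7←B0 B8←B0 B9←B0
Dom at joins:
  B3: preds {B1,B2}: {B0,B1} ∩ {B0,B2} = {B0}; idom=B0
  B6: preds {B4,B5}: {B0,B1,B4} ∩ {B0,B3,B5} = {B0}; idom=B0
  B7: preds {B2,B4,B6}: {B0,B2} ∩ {B0,B1,B4} ∩ {B0,B6} = {B0}; idom=B0
  B8: preds {B5,B6}: {B0,B3,B5} ∩ {B0,B6} = {B0}; idom=B0
  B9: preds {B5,B7,B8}: {B0,B3,B5} ∩ {B0,B7} ∩ {B0,B8} = {B0}; idom=B0

Frontier:
  join B3 pred B1: B1 stop@B0
  join B3 pred B2: B2 stop@B0
  join B6 pred B4: B4→B1 stop@B0
  join B6 pred B5: B5→B3 stop@B0
  join B7 pred B2: B2 stop@B0
  join B7 pred B4: B4→B1 stop@B0
  join B7 pred B6: B6 stop@B0
  join B8 pred B5: B5→B3 stop@B0
  join B8 pred B6: B6 stop@B0
  join B9 pred B5: B5→B3 stop@B0
  join B9 pred B7: B7 stop@B0
  join B9 pred B8: B8 stop@B0
  B0 → ∅
  B1 → {B3,B6,B7}
  B2 → {B3,B7}
  B3 → {B6,B8,B9}
  B4 → {B6,B7}
  B5 → {B6,B8,B9}
  B6 → {B7,B8}
  B7 → {B9}
  B8 → {B9}
  B9 → ∅

DF(B1) = ["B3", "B6", "B7"]

Answer: ["B3", "B6", "B7"]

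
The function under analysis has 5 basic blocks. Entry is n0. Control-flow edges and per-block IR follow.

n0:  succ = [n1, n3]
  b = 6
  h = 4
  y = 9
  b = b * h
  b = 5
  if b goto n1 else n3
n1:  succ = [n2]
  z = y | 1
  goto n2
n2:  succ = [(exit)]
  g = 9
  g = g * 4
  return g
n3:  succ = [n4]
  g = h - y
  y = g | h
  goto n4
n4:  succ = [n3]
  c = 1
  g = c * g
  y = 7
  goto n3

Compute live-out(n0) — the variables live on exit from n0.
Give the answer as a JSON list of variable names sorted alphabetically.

Answer: ["h", "y"]

Working:
Per-block:
  n0: def={b,h,y} ue=∅
  n1: def={z} ue={y}
  n2: def={g} ue=∅
  n3: def={g,y} ue={h,y}
  n4: def={c,g,y} ue={g}

Live sets:
  n0: in=∅ out={h,y}
  n1: in={y} out=∅
  n2: in=∅ out=∅
  n3: in={h,y} out={g,h}
  n4: in={g,h} out={h,y}

live-out(n0) = ["h", "y"]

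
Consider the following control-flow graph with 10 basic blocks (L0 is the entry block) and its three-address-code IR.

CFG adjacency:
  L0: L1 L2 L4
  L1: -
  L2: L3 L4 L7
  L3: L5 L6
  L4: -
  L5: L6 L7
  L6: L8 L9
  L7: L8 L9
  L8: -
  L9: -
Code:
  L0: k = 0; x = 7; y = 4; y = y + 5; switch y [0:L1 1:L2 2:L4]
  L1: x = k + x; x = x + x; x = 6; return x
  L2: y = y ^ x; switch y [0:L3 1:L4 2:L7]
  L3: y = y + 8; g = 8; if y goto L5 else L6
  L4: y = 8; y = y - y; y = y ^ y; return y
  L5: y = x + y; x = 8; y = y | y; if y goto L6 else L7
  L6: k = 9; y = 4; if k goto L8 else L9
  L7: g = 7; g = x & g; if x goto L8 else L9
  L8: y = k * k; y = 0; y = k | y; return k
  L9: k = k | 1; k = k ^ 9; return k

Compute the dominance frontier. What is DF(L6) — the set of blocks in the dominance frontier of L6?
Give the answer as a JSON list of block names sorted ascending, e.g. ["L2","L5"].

idom tree: L1←L0 L2←L0 L3←L2 L4←L0 L5←L3 L6←L3 L7←L2 L8←L2 L9←L2
Dom∩ at merges:
  L4: preds {L0,L2}: {L0} ∩ {L0,L2} = {L0}; idom=L0
  L6: preds {L3,L5}: {L0,L2,L3} ∩ {L0,L2,L3,L5} = {L0,L2,L3}; idom=L3
  L7: preds {L2,L5}: {L0,L2} ∩ {L0,L2,L3,L5} = {L0,L2}; idom=L2
  L8: preds {L6,L7}: {L0,L2,L3,L6} ∩ {L0,L2,L7} = {L0,L2}; idom=L2
  L9: preds {L6,L7}: {L0,L2,L3,L6} ∩ {L0,L2,L7} = {L0,L2}; idom=L2

Frontier:
  L4←L0: walk · to L0
  L4←L2: walk L2 to L0
  L6←L3: walk · to L3
  L6←L5: walk L5 to L3
  L7←L2: walk · to L2
  L7←L5: walk L5→L3 to L2
  L8←L6: walk L6→L3 to L2
  L8←L7: walk L7 to L2
  L9←L6: walk L6→L3 to L2
  L9←L7: walk L7 to L2
  L0: DF=∅
  L1: DF=∅
  L2: DF={L4}
  L3: DF={L7,L8,L9}
  L4: DF=∅
  L5: DF={L6,L7}
  L6: DF={L8,L9}
  L7: DF={L8,L9}
  L8: DF=∅
  L9: DF=∅

DF(L6) = ["L8", "L9"]

Answer: ["L8", "L9"]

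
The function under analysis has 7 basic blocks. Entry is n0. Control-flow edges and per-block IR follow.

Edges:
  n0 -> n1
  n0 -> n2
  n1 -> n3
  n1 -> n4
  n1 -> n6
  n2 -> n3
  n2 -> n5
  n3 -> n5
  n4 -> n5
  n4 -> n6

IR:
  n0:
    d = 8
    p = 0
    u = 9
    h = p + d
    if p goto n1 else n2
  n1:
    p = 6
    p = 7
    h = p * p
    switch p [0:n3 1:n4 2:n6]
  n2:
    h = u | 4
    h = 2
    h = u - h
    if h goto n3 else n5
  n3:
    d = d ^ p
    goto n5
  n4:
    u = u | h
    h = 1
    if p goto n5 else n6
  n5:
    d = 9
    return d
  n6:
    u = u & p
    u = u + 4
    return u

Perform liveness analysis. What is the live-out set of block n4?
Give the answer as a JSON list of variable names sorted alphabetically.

Answer: ["p", "u"]

Working:
Block summaries:
  n0: def={d,h,p,u} ue=∅
  n1: def={h,p} ue=∅
  n2: def={h} ue={u}
  n3: def={d} ue={d,p}
  n4: def={h,u} ue={h,p,u}
  n5: def={d} ue=∅
  n6: def={u} ue={p,u}

Liveness:
  n0: in=∅ out={d,p,u}
  n1: in={d,u} out={d,h,p,u}
  n2: in={d,p,u} out={d,p}
  n3: in={d,p} out=∅
  n4: in={h,p,u} out={p,u}
  n5: in=∅ out=∅
  n6: in={p,u} out=∅

live-out(n4) = ["p", "u"]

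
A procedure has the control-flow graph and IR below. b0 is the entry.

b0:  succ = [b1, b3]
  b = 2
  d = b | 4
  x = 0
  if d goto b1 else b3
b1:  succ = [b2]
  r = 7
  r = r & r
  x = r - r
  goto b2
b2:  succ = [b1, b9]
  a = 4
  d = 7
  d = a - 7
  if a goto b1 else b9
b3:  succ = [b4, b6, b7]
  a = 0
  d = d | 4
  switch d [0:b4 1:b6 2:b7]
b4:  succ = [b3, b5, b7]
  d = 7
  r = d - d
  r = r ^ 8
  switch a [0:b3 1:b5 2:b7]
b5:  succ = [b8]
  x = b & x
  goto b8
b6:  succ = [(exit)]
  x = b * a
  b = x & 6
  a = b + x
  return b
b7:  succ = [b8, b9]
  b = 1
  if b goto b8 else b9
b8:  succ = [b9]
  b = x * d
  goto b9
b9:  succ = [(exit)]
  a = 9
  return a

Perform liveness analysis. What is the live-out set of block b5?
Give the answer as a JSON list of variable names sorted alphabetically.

Per-block:
  b0: def={b,d,x} ue=∅
  b1: def={r,x} ue=∅
  b2: def={a,d} ue=∅
  b3: def={a,d} ue={d}
  b4: def={d,r} ue={a}
  b5: def={x} ue={b,x}
  b6: def={a,b,x} ue={a,b}
  b7: def={b} ue=∅
  b8: def={b} ue={d,x}
  b9: def={a} ue=∅

Live sets:
  b0 li=∅ lo={b,d,x}
  b1 li=∅ lo=∅
  b2 li=∅ lo=∅
  b3 li={b,d,x} lo={a,b,d,x}
  b4 li={a,b,x} lo={b,d,x}
  b5 li={b,d,x} lo={d,x}
  b6 li={a,b} lo=∅
  b7 li={d,x} lo={d,x}
  b8 li={d,x} lo=∅
  b9 li=∅ lo=∅

live-out(b5) = ["d", "x"]

Answer: ["d", "x"]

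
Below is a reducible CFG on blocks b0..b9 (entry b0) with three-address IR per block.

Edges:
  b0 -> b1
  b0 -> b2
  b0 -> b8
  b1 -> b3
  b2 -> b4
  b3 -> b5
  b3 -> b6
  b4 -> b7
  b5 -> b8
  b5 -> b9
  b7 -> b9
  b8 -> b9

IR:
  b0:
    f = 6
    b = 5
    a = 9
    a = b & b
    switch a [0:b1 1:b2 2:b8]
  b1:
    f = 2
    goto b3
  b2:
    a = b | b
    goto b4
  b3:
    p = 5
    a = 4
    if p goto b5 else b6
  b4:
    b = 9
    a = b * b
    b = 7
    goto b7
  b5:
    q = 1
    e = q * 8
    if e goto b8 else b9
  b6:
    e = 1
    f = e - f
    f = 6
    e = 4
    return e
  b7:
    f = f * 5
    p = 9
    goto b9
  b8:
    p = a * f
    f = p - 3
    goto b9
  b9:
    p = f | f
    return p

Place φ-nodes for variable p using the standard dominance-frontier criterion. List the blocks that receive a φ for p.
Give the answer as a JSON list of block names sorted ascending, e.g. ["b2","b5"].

idom tree: b1←b0 b2←b0 b3←b1 b4←b2 b5←b3 b6←b3 b7←b4 b8←b0 b9←b0
Dom∩ at merges:
  b8: preds {b0,b5}: {b0} ∩ {b0,b1,b3,b5} = {b0}; idom=b0
  b9: preds {b5,b7,b8}: {b0,b1,b3,b5} ∩ {b0,b2,b4,b7} ∩ {b0,b8} = {b0}; idom=b0

DF walk-up:
  join b8 pred b0: · stop@b0
  join b8 pred b5: b5→b3→b1 stop@b0
  join b9 pred b5: b5→b3→b1 stop@b0
  join b9 pred b7: b7→b4→b2 stop@b0
  join b9 pred b8: b8 stop@b0
  b0 → ∅
  b1 → {b8,b9}
  b2 → {b9}
  b3 → {b8,b9}
  b4 → {b9}
  b5 → {b8,b9}
  b6 → ∅
  b7 → {b9}
  b8 → {b9}
  b9 → ∅

φ for p: defs {b3,b7,b8,b9}
  DF⁺ = {b8,b9}

Answer: ["b8", "b9"]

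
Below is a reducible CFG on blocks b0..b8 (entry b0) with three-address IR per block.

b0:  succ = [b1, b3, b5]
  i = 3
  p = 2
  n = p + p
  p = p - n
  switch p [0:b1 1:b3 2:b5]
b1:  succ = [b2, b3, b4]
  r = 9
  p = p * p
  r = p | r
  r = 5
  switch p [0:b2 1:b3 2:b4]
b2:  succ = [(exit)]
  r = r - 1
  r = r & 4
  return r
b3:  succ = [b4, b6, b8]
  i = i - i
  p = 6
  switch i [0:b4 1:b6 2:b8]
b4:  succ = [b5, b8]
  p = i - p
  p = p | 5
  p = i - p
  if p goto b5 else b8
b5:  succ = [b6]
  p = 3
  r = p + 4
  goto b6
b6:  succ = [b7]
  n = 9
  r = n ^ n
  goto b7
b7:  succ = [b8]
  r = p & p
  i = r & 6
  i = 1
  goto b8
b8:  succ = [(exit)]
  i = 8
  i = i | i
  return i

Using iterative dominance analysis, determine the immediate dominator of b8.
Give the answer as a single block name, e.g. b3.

Answer: b0

Analysis:
idom tree: b1←b0 b2←b1 b3←b0 b4←b0 b5←b0 b6←b0 b7←b6 b8←b0
Dom∩ at merges:
  b3: preds {b0,b1}: {b0} ∩ {b0,b1} = {b0}; idom=b0
  b4: preds {b1,b3}: {b0,b1} ∩ {b0,b3} = {b0}; idom=b0
  b5: preds {b0,b4}: {b0} ∩ {b0,b4} = {b0}; idom=b0
  b6: preds {b3,b5}: {b0,b3} ∩ {b0,b5} = {b0}; idom=b0
  b8: preds {b3,b4,b7}: {b0,b3} ∩ {b0,b4} ∩ {b0,b6,b7} = {b0}; idom=b0

idom(b8) = b0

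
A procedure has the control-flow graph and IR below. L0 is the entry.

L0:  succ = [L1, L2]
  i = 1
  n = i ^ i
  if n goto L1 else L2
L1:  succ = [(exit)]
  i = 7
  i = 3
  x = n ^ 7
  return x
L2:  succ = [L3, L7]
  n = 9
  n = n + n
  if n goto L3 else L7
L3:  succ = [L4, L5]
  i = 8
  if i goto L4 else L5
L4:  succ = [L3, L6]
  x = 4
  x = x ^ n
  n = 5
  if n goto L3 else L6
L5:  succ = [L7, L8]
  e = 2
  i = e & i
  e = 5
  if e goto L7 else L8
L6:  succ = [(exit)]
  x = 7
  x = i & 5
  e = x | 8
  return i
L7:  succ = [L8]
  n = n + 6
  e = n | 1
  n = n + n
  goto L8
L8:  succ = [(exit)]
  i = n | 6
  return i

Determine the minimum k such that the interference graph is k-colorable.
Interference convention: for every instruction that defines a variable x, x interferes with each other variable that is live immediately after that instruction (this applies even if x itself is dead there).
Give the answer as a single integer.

Per-block:
  L0 def {i,n} use ∅
  L1 def {i,x} use {n}
  L2 def {n} use ∅
  L3 def {i} use ∅
  L4 def {n,x} use {n}
  L5 def {e,i} use {i}
  L6 def {e,x} use {i}
  L7 def {e,n} use {n}
  L8 def {i} use {n}

Liveness:
  live L0: ∅→{n}
  live L1: {n}→∅
  live L2: ∅→{n}
  live L3: {n}→{i,n}
  live L4: {i,n}→{i,n}
  live L5: {i,n}→{n}
  live L6: {i}→∅
  live L7: {n}→{n}
  live L8: {n}→∅

Interference:
  e: {i,n}
  i: {e,n,x}
  n: {e,i,x}
  x: {i,n}

Colouring:
  lower bound: {e,i,n} mutually conflict ⇒ χ ≥ 3
  assign e→r2 i→r0 n→r1 x→r2 — no edge inside a register ⇒ χ ≤ 3
  χ = 3

Answer: 3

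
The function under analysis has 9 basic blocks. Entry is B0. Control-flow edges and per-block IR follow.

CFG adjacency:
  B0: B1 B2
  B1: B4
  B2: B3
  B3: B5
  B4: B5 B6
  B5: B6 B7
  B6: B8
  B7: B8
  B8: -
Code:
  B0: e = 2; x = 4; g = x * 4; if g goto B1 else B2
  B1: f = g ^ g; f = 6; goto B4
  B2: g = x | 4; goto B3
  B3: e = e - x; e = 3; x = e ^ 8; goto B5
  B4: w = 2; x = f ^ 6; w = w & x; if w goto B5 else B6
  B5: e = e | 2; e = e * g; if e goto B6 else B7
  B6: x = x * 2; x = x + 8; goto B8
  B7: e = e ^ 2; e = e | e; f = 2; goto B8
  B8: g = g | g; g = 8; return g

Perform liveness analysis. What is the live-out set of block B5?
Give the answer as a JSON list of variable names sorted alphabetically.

Answer: ["e", "g", "x"]

Derivation:
def/use:
  B0: {e,g,x} / ∅
  B1: {f} / {g}
  B2: {g} / {x}
  B3: {e,x} / {e,x}
  B4: {w,x} / {f}
  B5: {e} / {e,g}
  B6: {x} / {x}
  B7: {e,f} / {e}
  B8: {g} / {g}

Backward fixpoint:
  B0: in=∅ out={e,g,x}
  B1: in={e,g} out={e,f,g}
  B2: in={e,x} out={e,g,x}
  B3: in={e,g,x} out={e,g,x}
  B4: in={e,f,g} out={e,g,x}
  B5: in={e,g,x} out={e,g,x}
  B6: in={g,x} out={g}
  B7: in={e,g} out={g}
  B8: in={g} out=∅

live-out(B5) = ["e", "g", "x"]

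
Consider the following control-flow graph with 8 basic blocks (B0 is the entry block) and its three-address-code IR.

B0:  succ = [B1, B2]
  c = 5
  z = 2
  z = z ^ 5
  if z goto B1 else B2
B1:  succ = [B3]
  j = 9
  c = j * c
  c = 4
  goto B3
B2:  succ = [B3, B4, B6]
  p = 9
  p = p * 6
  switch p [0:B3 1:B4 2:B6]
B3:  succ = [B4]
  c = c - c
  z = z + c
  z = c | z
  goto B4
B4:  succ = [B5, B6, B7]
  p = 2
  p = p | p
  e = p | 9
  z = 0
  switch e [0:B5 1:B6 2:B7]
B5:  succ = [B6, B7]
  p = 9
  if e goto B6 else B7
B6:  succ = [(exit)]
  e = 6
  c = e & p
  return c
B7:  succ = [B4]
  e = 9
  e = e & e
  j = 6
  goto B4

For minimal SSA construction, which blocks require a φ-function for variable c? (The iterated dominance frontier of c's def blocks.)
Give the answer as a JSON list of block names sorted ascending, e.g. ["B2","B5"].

idom tree: B1←B0 B2←B0 B3←B0 B4←B0 B5←B4 B6←B0 B7←B4
Dom∩ at merges:
  B3: preds {B1,B2}: {B0,B1} ∩ {B0,B2} = {B0}; idom=B0
  B4: preds {B2,B3,B7}: {B0,B2} ∩ {B0,B3} ∩ {B0,B4,B7} = {B0}; idom=B0
  B6: preds {B2,B4,B5}: {B0,B2} ∩ {B0,B4} ∩ {B0,B4,B5} = {B0}; idom=B0
  B7: preds {B4,B5}: {B0,B4} ∩ {B0,B4,B5} = {B0,B4}; idom=B4

DF walk-up:
  join B3 pred B1: B1 stop@B0
  join B3 pred B2: B2 stop@B0
  join B4 pred B2: B2 stop@B0
  join B4 pred B3: B3 stop@B0
  join B4 pred B7: B7→B4 stop@B0
  join B6 pred B2: B2 stop@B0
  join B6 pred B4: B4 stop@B0
  join B6 pred B5: B5→B4 stop@B0
  join B7 pred B4: · stop@B4
  join B7 pred B5: B5 stop@B4
  B0 → ∅
  B1 → {B3}
  B2 → {B3,B4,B6}
  B3 → {B4}
  B4 → {B4,B6}
  B5 → {B6,B7}
  B6 → ∅
  B7 → {B4}

φ for c: defs {B0,B1,B3,B6}
  DF⁺ = {B3,B4,B6}

Answer: ["B3", "B4", "B6"]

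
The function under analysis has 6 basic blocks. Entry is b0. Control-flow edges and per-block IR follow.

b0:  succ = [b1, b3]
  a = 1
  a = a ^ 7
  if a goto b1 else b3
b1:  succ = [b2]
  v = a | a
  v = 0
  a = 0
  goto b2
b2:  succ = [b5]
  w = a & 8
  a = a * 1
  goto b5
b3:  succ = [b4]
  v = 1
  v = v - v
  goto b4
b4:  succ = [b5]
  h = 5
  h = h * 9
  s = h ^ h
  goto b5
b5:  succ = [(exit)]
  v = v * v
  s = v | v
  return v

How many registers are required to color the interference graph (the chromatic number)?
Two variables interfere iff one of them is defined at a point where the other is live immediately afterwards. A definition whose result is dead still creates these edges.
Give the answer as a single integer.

Answer: 3

Analysis:
Block summaries:
  b0: def={a} ue=∅
  b1: def={a,v} ue={a}
  b2: def={a,w} ue={a}
  b3: def={v} ue=∅
  b4: def={h,s} ue=∅
  b5: def={s,v} ue={v}

Liveness:
  live b0: ∅→{a}
  live b1: {a}→{a,v}
  live b2: {a,v}→{v}
  live b3: ∅→{v}
  live b4: {v}→{v}
  live b5: {v}→∅

Conflict graph:
  a↔{v,w}
  h↔{v}
  s↔{v}
  v↔{a,h,s,w}
  w↔{a,v}

Colouring:
  clique {a,v,w} ⇒ need ≥ 3
  3-colouring: r0={v}  r1={a,h,s}  r2={w}
  χ = 3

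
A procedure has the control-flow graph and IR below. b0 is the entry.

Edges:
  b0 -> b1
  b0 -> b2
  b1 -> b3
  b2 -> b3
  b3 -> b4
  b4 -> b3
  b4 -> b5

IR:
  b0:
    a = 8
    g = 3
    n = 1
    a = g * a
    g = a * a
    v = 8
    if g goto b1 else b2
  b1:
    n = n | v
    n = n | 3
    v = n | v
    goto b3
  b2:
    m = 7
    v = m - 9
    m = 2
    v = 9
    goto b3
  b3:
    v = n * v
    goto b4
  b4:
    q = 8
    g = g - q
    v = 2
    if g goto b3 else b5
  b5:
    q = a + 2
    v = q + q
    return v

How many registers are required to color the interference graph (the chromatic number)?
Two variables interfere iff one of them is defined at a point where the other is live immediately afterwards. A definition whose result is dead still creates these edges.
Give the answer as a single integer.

Answer: 4

Analysis:
Block summaries:
  b0 def {a,g,n,v} use ∅
  b1 def {n,v} use {n,v}
  b2 def {m,v} use ∅
  b3 def {v} use {n,v}
  b4 def {g,q,v} use {g}
  b5 def {q,v} use {a}

Backward fixpoint:
  live b0: ∅→{a,g,n,v}
  live b1: {a,g,n,v}→{a,g,n,v}
  live b2: {a,g,n}→{a,g,n,v}
  live b3: {a,g,n,v}→{a,g,n}
  live b4: {a,g,n}→{a,g,n,v}
  live b5: {a}→∅

Conflict graph:
  a — {g,m,n,q,v}
  g — {a,m,n,q,v}
  m — {a,g,n}
  n — {a,g,m,q,v}
  q — {a,g,n}
  v — {a,g,n}

Registers:
  lower bound: {a,g,m,n} mutually conflict ⇒ χ ≥ 4
  4-colouring: R0={a}  R1={g}  R2={n}  R3={m,q,v}
  χ = 4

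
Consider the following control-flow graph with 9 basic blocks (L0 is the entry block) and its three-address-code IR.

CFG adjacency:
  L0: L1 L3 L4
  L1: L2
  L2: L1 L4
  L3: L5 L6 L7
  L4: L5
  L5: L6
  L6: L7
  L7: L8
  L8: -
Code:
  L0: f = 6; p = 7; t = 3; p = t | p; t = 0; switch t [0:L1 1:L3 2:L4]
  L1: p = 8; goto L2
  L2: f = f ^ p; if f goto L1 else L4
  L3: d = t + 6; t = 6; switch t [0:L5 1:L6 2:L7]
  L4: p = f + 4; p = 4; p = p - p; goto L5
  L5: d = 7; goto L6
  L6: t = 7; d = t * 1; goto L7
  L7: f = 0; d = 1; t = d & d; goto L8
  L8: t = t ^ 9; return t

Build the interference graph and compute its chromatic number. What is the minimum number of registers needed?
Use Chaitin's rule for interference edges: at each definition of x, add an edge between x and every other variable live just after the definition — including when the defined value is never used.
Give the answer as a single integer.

Answer: 3

Working:
def/use:
  L0 def {f,p,t} use ∅
  L1 def {p} use ∅
  L2 def {f} use {f,p}
  L3 def {d,t} use {t}
  L4 def {p} use {f}
  L5 def {d} use ∅
  L6 def {d,t} use ∅
  L7 def {d,f,t} use ∅
  L8 def {t} use {t}

Liveness:
  L0: in=∅ out={f,t}
  L1: in={f} out={f,p}
  L2: in={f,p} out={f}
  L3: in={t} out=∅
  L4: in={f} out=∅
  L5: in=∅ out=∅
  L6: in=∅ out=∅
  L7: in=∅ out={t}
  L8: in={t} out=∅

Interference:
  d: ∅
  f: {p,t}
  p: {f,t}
  t: {f,p}

Colouring:
  {f,p,t} pairwise interfere (3-clique) ⇒ χ ≥ 3
  assign d→r0 f→r0 p→r1 t→r2 — no edge inside a register ⇒ χ ≤ 3
  χ = 3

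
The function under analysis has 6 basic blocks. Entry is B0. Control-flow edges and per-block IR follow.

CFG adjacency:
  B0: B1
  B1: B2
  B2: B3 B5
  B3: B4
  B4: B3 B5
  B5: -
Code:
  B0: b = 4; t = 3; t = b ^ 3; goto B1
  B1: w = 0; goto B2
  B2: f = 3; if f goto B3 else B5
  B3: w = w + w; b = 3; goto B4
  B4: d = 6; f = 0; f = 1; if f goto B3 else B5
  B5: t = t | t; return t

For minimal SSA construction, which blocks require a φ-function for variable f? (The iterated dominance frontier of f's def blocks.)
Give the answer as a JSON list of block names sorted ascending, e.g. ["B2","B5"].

idom tree: B1←B0 B2←B1 B3←B2 B4←B3 B5←B2
Dom at joins:
  B3: preds {B2,B4}: {B0,B1,B2} ∩ {B0,B1,B2,B3,B4} = {B0,B1,B2}; idom=B2
  B5: preds {B2,B4}: {B0,B1,B2} ∩ {B0,B1,B2,B3,B4} = {B0,B1,B2}; idom=B2

DF derivation:
  B3←B2: walk · to B2
  B3←B4: walk B4→B3 to B2
  B5←B2: walk · to B2
  B5←B4: walk B4→B3 to B2
  B0 → ∅
  B1 → ∅
  B2 → ∅
  B3 → {B3,B5}
  B4 → {B3,B5}
  B5 → ∅

φ for f: defs {B2,B4}
  DF⁺ = {B3,B5}

Answer: ["B3", "B5"]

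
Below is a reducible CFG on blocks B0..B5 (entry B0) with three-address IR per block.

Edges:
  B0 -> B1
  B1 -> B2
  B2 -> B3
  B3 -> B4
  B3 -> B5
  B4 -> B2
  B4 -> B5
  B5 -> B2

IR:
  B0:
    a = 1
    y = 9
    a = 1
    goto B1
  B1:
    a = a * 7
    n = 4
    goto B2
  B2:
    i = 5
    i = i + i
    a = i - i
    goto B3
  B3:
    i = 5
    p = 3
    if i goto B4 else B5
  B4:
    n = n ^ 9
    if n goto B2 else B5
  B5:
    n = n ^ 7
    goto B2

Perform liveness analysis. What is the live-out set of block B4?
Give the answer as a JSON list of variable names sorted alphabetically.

Answer: ["n"]

Analysis:
Block summaries:
  B0 def {a,y} use ∅
  B1 def {a,n} use {a}
  B2 def {a,i} use ∅
  B3 def {i,p} use ∅
  B4 def {n} use {n}
  B5 def {n} use {n}

Backward fixpoint:
  live B0: ∅→{a}
  live B1: {a}→{n}
  live B2: {n}→{n}
  live B3: {n}→{n}
  live B4: {n}→{n}
  live B5: {n}→{n}

live-out(B4) = ["n"]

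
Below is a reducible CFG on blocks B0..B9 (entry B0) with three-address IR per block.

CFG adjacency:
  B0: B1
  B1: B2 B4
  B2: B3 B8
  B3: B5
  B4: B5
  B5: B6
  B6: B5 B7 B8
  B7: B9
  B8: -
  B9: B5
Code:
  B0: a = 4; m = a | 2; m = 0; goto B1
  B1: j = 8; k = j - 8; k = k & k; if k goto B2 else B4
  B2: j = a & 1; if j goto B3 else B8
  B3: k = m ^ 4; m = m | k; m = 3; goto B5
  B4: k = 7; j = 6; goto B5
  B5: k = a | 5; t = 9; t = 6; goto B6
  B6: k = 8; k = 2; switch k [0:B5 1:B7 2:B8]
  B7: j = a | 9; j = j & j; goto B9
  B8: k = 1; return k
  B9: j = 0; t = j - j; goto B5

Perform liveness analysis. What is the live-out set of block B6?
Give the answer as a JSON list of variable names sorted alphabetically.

def/use:
  B0: {a,m} / ∅
  B1: {j,k} / ∅
  B2: {j} / {a}
  B3: {k,m} / {m}
  B4: {j,k} / ∅
  B5: {k,t} / {a}
  B6: {k} / ∅
  B7: {j} / {a}
  B8: {k} / ∅
  B9: {j,t} / ∅

Liveness:
  B0: in=∅ out={a,m}
  B1: in={a,m} out={a,m}
  B2: in={a,m} out={a,m}
  B3: in={a,m} out={a}
  B4: in={a} out={a}
  B5: in={a} out={a}
  B6: in={a} out={a}
  B7: in={a} out={a}
  B8: in=∅ out=∅
  B9: in={a} out={a}

live-out(B6) = ["a"]

Answer: ["a"]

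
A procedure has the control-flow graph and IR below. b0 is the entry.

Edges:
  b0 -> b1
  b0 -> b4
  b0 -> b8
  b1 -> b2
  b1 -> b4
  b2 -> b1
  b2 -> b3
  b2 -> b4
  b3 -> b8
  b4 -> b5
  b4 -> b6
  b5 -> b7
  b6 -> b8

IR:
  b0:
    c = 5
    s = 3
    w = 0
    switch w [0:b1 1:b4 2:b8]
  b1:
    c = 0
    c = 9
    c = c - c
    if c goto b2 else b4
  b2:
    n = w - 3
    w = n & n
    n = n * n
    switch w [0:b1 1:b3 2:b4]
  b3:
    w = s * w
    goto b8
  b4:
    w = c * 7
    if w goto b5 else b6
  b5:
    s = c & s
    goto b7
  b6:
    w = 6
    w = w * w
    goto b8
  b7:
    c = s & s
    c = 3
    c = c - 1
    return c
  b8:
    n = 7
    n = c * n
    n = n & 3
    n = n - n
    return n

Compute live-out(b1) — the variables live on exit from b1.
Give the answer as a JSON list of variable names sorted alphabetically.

Answer: ["c", "s", "w"]

Analysis:
def/use:
  b0 def {c,s,w} use ∅
  b1 def {c} use ∅
  b2 def {n,w} use {w}
  b3 def {w} use {s,w}
  b4 def {w} use {c}
  b5 def {s} use {c,s}
  b6 def {w} use ∅
  b7 def {c} use {s}
  b8 def {n} use {c}

Liveness:
  b0 li=∅ lo={c,s,w}
  b1 li={s,w} lo={c,s,w}
  b2 li={c,s,w} lo={c,s,w}
  b3 li={c,s,w} lo={c}
  b4 li={c,s} lo={c,s}
  b5 li={c,s} lo={s}
  b6 li={c} lo={c}
  b7 li={s} lo=∅
  b8 li={c} lo=∅

live-out(b1) = ["c", "s", "w"]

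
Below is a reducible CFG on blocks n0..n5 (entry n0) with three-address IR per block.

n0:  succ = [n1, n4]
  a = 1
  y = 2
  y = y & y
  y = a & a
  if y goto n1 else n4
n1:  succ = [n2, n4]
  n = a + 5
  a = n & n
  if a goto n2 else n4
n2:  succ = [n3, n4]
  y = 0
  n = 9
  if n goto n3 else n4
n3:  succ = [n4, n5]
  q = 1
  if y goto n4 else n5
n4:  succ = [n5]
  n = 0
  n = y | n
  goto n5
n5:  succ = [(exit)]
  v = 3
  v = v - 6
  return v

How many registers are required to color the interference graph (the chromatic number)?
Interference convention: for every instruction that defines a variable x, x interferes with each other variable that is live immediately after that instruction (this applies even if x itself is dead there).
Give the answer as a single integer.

def/use:
  n0: def={a,y} ue=∅
  n1: def={a,n} ue={a}
  n2: def={n,y} ue=∅
  n3: def={q} ue={y}
  n4: def={n} ue={y}
  n5: def={v} ue=∅

Backward fixpoint:
  live n0: ∅→{a,y}
  live n1: {a,y}→{y}
  live n2: ∅→{y}
  live n3: {y}→{y}
  live n4: {y}→∅
  live n5: ∅→∅

Conflict graph:
  a: {y}
  n: {y}
  q: {y}
  v: ∅
  y: {a,n,q}

Chromatic number:
  clique {a,y} ⇒ need ≥ 2
  2-colouring: R0={v,y}  R1={a,n,q}
  χ = 2

Answer: 2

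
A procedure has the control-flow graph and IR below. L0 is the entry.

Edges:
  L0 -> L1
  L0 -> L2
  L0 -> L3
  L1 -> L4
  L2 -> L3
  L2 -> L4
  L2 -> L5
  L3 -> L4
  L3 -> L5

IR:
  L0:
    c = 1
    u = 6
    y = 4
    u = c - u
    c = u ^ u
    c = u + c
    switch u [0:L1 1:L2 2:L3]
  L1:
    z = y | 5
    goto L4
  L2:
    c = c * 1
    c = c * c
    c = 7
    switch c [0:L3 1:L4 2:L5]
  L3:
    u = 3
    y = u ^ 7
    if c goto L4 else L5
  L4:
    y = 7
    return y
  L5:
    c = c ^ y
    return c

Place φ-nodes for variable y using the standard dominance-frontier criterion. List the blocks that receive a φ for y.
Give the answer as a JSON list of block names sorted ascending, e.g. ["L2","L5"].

Answer: ["L4", "L5"]

Derivation:
idom tree: L1←L0 L2←L0 L3←L0 L4←L0 L5←L0
Dom∩ at merges:
  L3: preds {L0,L2}: {L0} ∩ {L0,L2} = {L0}; idom=L0
  L4: preds {L1,L2,L3}: {L0,L1} ∩ {L0,L2} ∩ {L0,L3} = {L0}; idom=L0
  L5: preds {L2,L3}: {L0,L2} ∩ {L0,L3} = {L0}; idom=L0

DF derivation:
  L3←L0: walk · to L0
  L3←L2: walk L2 to L0
  L4←L1: walk L1 to L0
  L4←L2: walk L2 to L0
  L4←L3: walk L3 to L0
  L5←L2: walk L2 to L0
  L5←L3: walk L3 to L0
  L0: DF=∅
  L1: DF={L4}
  L2: DF={L3,L4,L5}
  L3: DF={L4,L5}
  L4: DF=∅
  L5: DF=∅

φ for y: defs {L0,L3,L4}
  DF⁺ = {L4,L5}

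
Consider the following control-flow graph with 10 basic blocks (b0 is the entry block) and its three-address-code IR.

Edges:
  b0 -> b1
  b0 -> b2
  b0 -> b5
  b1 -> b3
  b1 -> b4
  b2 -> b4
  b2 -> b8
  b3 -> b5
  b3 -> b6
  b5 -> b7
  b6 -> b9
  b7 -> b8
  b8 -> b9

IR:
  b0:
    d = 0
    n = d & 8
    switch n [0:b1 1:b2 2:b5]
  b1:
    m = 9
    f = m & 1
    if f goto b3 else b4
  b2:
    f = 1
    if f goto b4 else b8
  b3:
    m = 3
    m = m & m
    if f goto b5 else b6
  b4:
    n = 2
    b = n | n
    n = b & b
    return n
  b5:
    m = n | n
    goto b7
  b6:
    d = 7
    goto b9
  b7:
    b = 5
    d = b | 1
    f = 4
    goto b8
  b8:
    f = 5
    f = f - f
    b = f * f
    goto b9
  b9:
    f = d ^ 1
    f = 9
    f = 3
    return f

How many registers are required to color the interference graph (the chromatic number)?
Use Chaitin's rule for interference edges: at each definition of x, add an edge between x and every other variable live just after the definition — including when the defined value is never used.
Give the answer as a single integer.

Answer: 3

Analysis:
def/use:
  b0 def {d,n} use ∅
  b1 def {f,m} use ∅
  b2 def {f} use ∅
  b3 def {m} use {f}
  b4 def {b,n} use ∅
  b5 def {m} use {n}
  b6 def {d} use ∅
  b7 def {b,d,f} use ∅
  b8 def {b,f} use ∅
  b9 def {f} use {d}

Live sets:
  live b0: ∅→{d,n}
  live b1: {n}→{f,n}
  live b2: {d}→{d}
  live b3: {f,n}→{n}
  live b4: ∅→∅
  live b5: {n}→∅
  live b6: ∅→{d}
  live b7: ∅→{d}
  live b8: {d}→{d}
  live b9: {d}→∅

Conflict graph:
  b↔{d}
  d↔{b,f,n}
  f↔{d,m,n}
  m↔{f,n}
  n↔{d,f,m}

Registers:
  clique {d,f,n} ⇒ need ≥ 3
  assign b→R1 d→R0 f→R1 m→R0 n→R2 — no edge inside a register ⇒ χ ≤ 3
  χ = 3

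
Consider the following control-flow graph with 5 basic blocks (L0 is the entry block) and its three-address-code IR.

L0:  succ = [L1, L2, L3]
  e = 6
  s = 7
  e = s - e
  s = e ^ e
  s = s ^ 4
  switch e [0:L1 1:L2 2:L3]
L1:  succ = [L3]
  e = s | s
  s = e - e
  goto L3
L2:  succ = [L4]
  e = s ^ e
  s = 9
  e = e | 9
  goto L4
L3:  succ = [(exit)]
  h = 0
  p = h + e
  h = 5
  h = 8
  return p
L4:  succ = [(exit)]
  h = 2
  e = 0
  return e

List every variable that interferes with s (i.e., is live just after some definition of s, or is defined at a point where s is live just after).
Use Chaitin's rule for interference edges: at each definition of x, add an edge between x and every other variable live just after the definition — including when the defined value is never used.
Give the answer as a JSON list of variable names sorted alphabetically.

def/use:
  L0: def={e,s} ue=∅
  L1: def={e,s} ue={s}
  L2: def={e,s} ue={e,s}
  L3: def={h,p} ue={e}
  L4: def={e,h} ue=∅

Backward fixpoint:
  L0 li=∅ lo={e,s}
  L1 li={s} lo={e}
  L2 li={e,s} lo=∅
  L3 li={e} lo=∅
  L4 li=∅ lo=∅

Conflict graph:
  e: {h,s}
  h: {e,p}
  p: {h}
  s: {e}

N(s) = ["e"]

Answer: ["e"]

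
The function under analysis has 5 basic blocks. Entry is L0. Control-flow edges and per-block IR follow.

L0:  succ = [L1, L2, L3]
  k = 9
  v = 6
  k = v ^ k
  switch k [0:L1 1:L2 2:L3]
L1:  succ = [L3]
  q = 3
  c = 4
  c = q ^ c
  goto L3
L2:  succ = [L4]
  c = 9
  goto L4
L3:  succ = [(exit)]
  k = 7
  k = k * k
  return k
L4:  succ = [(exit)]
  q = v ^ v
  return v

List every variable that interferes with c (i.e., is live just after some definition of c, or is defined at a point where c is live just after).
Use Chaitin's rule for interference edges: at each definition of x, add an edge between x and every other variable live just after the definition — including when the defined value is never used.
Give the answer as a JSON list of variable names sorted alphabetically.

Answer: ["q", "v"]

Derivation:
Block summaries:
  L0: def={k,v} ue=∅
  L1: def={c,q} ue=∅
  L2: def={c} ue=∅
  L3: def={k} ue=∅
  L4: def={q} ue={v}

Live sets:
  L0 li=∅ lo={v}
  L1 li=∅ lo=∅
  L2 li={v} lo={v}
  L3 li=∅ lo=∅
  L4 li={v} lo=∅

Interference:
  c: {q,v}
  k: {v}
  q: {c,v}
  v: {c,k,q}

N(c) = ["q", "v"]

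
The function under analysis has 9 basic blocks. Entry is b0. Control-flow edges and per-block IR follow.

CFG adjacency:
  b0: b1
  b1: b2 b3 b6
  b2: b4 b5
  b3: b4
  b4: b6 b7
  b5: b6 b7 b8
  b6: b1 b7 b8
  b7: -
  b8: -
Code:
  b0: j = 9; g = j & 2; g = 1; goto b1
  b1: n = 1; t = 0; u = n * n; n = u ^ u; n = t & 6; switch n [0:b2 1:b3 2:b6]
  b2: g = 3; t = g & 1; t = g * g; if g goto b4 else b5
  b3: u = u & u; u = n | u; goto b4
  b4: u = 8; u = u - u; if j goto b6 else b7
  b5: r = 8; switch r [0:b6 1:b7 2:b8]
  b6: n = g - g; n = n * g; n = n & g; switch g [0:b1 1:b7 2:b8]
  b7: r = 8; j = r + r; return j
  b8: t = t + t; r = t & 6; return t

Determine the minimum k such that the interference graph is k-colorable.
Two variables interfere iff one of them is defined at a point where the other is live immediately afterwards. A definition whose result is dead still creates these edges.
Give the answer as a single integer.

Answer: 5

Analysis:
def/use:
  b0: {g,j} / ∅
  b1: {n,t,u} / ∅
  b2: {g,t} / ∅
  b3: {u} / {n,u}
  b4: {u} / {j}
  b5: {r} / ∅
  b6: {n} / {g}
  b7: {j,r} / ∅
  b8: {r,t} / {t}

Backward fixpoint:
  b0 li=∅ lo={g,j}
  b1 li={g,j} lo={g,j,n,t,u}
  b2 li={j} lo={g,j,t}
  b3 li={g,j,n,t,u} lo={g,j,t}
  b4 li={g,j,t} lo={g,j,t}
  b5 li={g,j,t} lo={g,j,t}
  b6 li={g,j,t} lo={g,j,t}
  b7 li=∅ lo=∅
  b8 li={t} lo=∅

Interfere edges:
  g — {j,n,r,t,u}
  j — {g,n,r,t,u}
  n — {g,j,t,u}
  r — {g,j,t}
  t — {g,j,n,r,u}
  u — {g,j,n,t}

Chromatic number:
  {g,j,n,t,u} pairwise interfere (5-clique) ⇒ χ ≥ 5
  assign g→R0 j→R1 n→R3 r→R3 t→R2 u→R4 — no edge inside a register ⇒ χ ≤ 5
  χ = 5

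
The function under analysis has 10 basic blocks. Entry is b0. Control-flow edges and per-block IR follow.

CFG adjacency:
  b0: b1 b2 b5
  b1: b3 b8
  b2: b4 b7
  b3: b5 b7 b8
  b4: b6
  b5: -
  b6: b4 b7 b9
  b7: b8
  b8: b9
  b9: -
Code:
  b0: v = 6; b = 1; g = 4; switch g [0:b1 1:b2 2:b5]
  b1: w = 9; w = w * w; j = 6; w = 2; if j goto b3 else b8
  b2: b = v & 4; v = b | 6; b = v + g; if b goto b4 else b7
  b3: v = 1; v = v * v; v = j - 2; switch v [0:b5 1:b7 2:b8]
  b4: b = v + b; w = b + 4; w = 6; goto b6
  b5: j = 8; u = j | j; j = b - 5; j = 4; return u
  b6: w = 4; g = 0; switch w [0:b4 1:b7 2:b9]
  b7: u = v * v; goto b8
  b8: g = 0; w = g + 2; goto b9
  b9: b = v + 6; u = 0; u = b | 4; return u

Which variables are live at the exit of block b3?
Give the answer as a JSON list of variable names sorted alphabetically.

Per-block:
  b0: {b,g,v} / ∅
  b1: {j,w} / ∅
  b2: {b,v} / {g,v}
  b3: {v} / {j}
  b4: {b,w} / {b,v}
  b5: {j,u} / {b}
  b6: {g,w} / ∅
  b7: {u} / {v}
  b8: {g,w} / ∅
  b9: {b,u} / {v}

Backward fixpoint:
  live b0: ∅→{b,g,v}
  live b1: {b,v}→{b,j,v}
  live b2: {g,v}→{b,v}
  live b3: {b,j}→{b,v}
  live b4: {b,v}→{b,v}
  live b5: {b}→∅
  live b6: {b,v}→{b,v}
  live b7: {v}→{v}
  live b8: {v}→{v}
  live b9: {v}→∅

live-out(b3) = ["b", "v"]

Answer: ["b", "v"]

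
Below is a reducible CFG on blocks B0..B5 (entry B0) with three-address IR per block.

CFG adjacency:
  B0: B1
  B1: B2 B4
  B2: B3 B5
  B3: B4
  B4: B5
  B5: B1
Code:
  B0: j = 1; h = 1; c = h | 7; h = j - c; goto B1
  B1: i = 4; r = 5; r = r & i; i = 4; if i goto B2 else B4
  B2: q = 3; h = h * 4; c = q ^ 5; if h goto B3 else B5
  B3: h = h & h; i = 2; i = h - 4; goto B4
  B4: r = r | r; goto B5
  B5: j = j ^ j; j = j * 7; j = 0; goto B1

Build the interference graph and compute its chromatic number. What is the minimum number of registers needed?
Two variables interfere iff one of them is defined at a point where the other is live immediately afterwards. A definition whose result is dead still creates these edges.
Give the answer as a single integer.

Answer: 4

Working:
Block summaries:
  B0: {c,h,j} / ∅
  B1: {i,r} / ∅
  B2: {c,h,q} / {h}
  B3: {h,i} / {h}
  B4: {r} / {r}
  B5: {j} / {j}

Backward fixpoint:
  B0: in=∅ out={h,j}
  B1: in={h,j} out={h,j,r}
  B2: in={h,j,r} out={h,j,r}
  B3: in={h,j,r} out={h,j,r}
  B4: in={h,j,r} out={h,j}
  B5: in={h,j} out={h,j}

Conflict graph:
  c — {h,j,r}
  h — {c,i,j,q,r}
  i — {h,j,r}
  j — {c,h,i,q,r}
  q — {h,j,r}
  r — {c,h,i,j,q}

Chromatic number:
  {c,h,j,r} pairwise interfere (4-clique) ⇒ χ ≥ 4
  assign c→c3 h→c0 i→c3 j→c1 q→c3 r→c2 — no edge inside a register ⇒ χ ≤ 4
  χ = 4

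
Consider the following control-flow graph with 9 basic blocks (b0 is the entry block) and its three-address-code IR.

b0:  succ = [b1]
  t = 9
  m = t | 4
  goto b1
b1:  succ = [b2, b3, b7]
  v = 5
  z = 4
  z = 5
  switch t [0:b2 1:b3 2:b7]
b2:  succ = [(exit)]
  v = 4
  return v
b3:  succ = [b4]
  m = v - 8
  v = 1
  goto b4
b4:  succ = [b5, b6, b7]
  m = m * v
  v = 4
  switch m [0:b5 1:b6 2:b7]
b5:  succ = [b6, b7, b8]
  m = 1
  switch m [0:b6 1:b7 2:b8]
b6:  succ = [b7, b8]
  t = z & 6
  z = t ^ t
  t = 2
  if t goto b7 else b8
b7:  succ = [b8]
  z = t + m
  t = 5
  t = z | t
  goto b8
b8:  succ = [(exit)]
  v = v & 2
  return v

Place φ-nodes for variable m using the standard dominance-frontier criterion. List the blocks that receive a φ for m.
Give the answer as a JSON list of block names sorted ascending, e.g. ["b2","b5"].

Answer: ["b6", "b7", "b8"]

Working:
idom tree: b1←b0 b2←b1 b3←b1 b4←b3 b5←b4 b6←b4 b7←b1 b8←b1
Join-block Dom:
  b6: preds {b4,b5}: {b0,b1,b3,b4} ∩ {b0,b1,b3,b4,b5} = {b0,b1,b3,b4}; idom=b4
  b7: preds {b1,b4,b5,b6}: {b0,b1} ∩ {b0,b1,b3,b4} ∩ {b0,b1,b3,b4,b5} ∩ {b0,b1,b3,b4,b6} = {b0,b1}; idom=b1
  b8: preds {b5,b6,b7}: {b0,b1,b3,b4,b5} ∩ {b0,b1,b3,b4,b6} ∩ {b0,b1,b7} = {b0,b1}; idom=b1

DF walk-up:
  b6←b4: walk · to b4
  b6←b5: walk b5 to b4
  b7←b1: walk · to b1
  b7←b4: walk b4→b3 to b1
  b7←b5: walk b5→b4→b3 to b1
  b7←b6: walk b6→b4→b3 to b1
  b8←b5: walk b5→b4→b3 to b1
  b8←b6: walk b6→b4→b3 to b1
  b8←b7: walk b7 to b1
  b0: DF=∅
  b1: DF=∅
  b2: DF=∅
  b3: DF={b7,b8}
  b4: DF={b7,b8}
  b5: DF={b6,b7,b8}
  b6: DF={b7,b8}
  b7: DF={b8}
  b8: DF=∅

φ for m: defs {b0,b3,b4,b5}
  DF⁺ = {b6,b7,b8}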